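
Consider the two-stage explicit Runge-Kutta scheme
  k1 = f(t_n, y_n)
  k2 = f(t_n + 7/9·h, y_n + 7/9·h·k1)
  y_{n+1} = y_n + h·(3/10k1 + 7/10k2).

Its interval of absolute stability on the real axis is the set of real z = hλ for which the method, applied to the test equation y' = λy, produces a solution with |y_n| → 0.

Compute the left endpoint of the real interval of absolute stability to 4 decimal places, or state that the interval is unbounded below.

With y'=λy (z=hλ):
  k1=λy_n ⇒ h·k1=z·y_n;  k2=λ(1+7/9z)y_n ⇒ h·k2=z(1+7/9z)y_n
  y_{n+1}/y_n = 1 + 3/10z + 7/10z(1+7/9z) = 1 + z + 49/90z²
  ⇒ R(z) = 1 + z + 49/90z².

Boundary: |R(x)|=1, x<0.
x=-1.63: |R|=0.8165
R=1: x+49/90x²=0 ⇒ x=−90/49=-1.8367; min R=1−1/(4·49/90)=0.5408>−1
Confirm numerically:
  x=-1.567: |R|=0.76988 <1
  x=-1.143: |R|=0.56829 <1
  x=-0.785: |R|=0.55050 <1
  x=-2.016: |R|=1.19676 >1
  x=-1.888: |R|=1.05270 >1
Stable set (-1.8367, 0).

left endpoint -1.8367.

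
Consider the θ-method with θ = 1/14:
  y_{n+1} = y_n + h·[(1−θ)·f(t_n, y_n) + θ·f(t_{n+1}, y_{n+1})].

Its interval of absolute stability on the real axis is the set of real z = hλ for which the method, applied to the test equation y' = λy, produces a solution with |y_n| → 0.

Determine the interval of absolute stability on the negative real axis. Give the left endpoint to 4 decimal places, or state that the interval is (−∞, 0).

Test eqn y'=λy, z=hλ:
  y_{n+1} = y_n + z·[13/14·y_n + 1/14·y_{n+1}] ⇒ (1 − 1/14z)y_{n+1} = (1 + 13/14z)y_n
  so R(z) = (1 + 13/14z)/(1 − 1/14z).

Need |R(x)|<1, x<0.
x=-1.4: |R|=0.2727
R=−1: 1+13/14x = −1+1/14x ⇒ -6/7x=2 ⇒ x=2/(-6/7)=-2.3333
Confirm numerically:
  x=-2.200: |R|=0.90123 <1
  x=-1.324: |R|=0.20961 <1
  x=-1.286: |R|=0.17781 <1
  x=-2.859: |R|=1.37416 >1
  x=-2.501: |R|=1.12193 >1
Interval (-2.3333, 0).

z∈(-2.3333,0).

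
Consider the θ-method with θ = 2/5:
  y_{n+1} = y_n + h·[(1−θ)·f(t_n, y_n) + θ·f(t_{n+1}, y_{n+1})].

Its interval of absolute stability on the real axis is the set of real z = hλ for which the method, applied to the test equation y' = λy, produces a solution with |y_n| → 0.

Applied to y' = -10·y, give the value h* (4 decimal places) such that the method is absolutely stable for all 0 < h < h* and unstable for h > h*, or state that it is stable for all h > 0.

Test eqn y'=λy, z=hλ:
  y_{n+1} = y_n + z·[3/5·y_n + 2/5·y_{n+1}] ⇒ (1 − 2/5z)y_{n+1} = (1 + 3/5z)y_n
  so R(z) = (1 + 3/5z)/(1 − 2/5z).

Solve |R(x)|<1 on ℝ⁻.
x=-1.63: |R|=0.0133
R=−1: 1+3/5x = −1+2/5x ⇒ -1/5x=2 ⇒ x=2/(-1/5)=-10.0000
Confirm numerically:
  x=-9.266: |R|=0.96881 <1
  x=-8.078: |R|=0.90915 <1
  x=-6.749: |R|=0.82425 <1
  x=-10.284: |R|=1.01111 >1
  x=-10.261: |R|=1.01023 >1
Stable set (-10.0000, 0).

(-10.0000,0); λ=-10 ⇒ h* = (10)/10 = 1.0000.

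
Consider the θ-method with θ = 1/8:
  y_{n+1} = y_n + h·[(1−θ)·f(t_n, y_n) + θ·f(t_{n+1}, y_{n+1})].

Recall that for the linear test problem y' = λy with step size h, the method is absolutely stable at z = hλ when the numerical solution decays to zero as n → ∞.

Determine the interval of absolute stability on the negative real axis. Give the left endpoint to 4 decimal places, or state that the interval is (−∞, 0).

(-2.6667, 0).

Set f=λy, z=hλ:
  y_{n+1} = y_n + z·[7/8·y_n + 1/8·y_{n+1}] ⇒ (1 − 1/8z)y_{n+1} = (1 + 7/8z)y_n
  ⇒ R(z) = (1 + 7/8z)/(1 − 1/8z).

Need |R(x)|<1, x<0.
x=-1.63: |R|=0.3541
R=−1: 1+7/8x = −1+1/8x ⇒ -3/4x=2 ⇒ x=2/(-3/4)=-2.6667
Confirm numerically:
  x=-2.464: |R|=0.88379 <1
  x=-1.831: |R|=0.48998 <1
  x=-1.809: |R|=0.47538 <1
  x=-3.021: |R|=1.19290 >1
  x=-2.849: |R|=1.10084 >1
  x=-2.787: |R|=1.06693 >1
Interval (-2.6667, 0).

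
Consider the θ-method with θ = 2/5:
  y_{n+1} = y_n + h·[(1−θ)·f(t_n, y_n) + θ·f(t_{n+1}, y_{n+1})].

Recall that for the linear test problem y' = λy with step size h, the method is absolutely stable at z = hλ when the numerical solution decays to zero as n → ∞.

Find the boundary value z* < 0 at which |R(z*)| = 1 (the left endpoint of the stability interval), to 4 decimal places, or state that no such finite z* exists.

z* = -10.0000.

On y'=λy, z=hλ:
  y_{n+1} = y_n + z·[3/5·y_n + 2/5·y_{n+1}] ⇒ (1 − 2/5z)y_{n+1} = (1 + 3/5z)y_n
  so R(z) = (1 + 3/5z)/(1 − 2/5z).

Find x<0 with |R(x)|<1.
x=-1.23: |R|=0.1756
R=−1: 1+3/5x = −1+2/5x ⇒ -1/5x=2 ⇒ x=2/(-1/5)=-10.0000
Confirm numerically:
  x=-9.929: |R|=0.99714 <1
  x=-8.228: |R|=0.91741 <1
  x=-5.787: |R|=0.74581 <1
  x=-4.153: |R|=0.56057 <1
  x=-10.453: |R|=1.01749 >1
  x=-10.377: |R|=1.01464 >1
  x=-10.370: |R|=1.01437 >1
Stable set (-10.0000, 0).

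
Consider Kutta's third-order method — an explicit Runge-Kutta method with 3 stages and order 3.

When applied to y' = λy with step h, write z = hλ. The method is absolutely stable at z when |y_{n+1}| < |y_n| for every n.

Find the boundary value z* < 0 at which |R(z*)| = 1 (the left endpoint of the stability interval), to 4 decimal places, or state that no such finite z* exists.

With y'=λy (z=hλ):
  order 3, 3-stage ⇒ R(z)=1+z+z^2/2+z^3/6
  (e.g. R(-1.74)=-0.10420, |R|=0.10420)

Find x<0 with |R(x)|<1.
x=-1.74: |R|=0.1042
|R(-2.23)|=0.5918 |R(-2.09)|=0.4275 |R(-1.06)|=0.3033
Bisect:
  x_lo=-2.9587 |R|=1.8985  x_hi=-0.3987 |R|=0.6702
  mid=-1.67871 |R|=0.05813 →hi
  mid=-2.31873 |R|=0.70825 →hi
  mid=-2.63873 |R|=1.21949 →lo
  mid=-2.47873 |R|=0.94494 →hi
  mid=-2.55873 |R|=1.07723 →lo
  mid=-2.51873 |R|=1.00987 →lo
  mid=-2.49873 |R|=0.97710 →hi
  mid=-2.50873 |R|=0.99341 →hi
  ...
  [-2.51279,-2.51264] ⇒ x*=-2.5127
Interval (-2.5127, 0).

z* = -2.5127.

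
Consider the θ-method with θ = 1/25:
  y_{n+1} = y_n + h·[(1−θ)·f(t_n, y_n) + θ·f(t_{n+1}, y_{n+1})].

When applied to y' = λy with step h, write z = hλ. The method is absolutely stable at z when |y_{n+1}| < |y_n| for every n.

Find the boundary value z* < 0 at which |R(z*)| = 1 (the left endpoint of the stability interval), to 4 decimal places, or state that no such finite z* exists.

left endpoint -2.1739.

On y'=λy, z=hλ:
  y_{n+1} = y_n + z·[24/25·y_n + 1/25·y_{n+1}] ⇒ (1 − 1/25z)y_{n+1} = (1 + 24/25z)y_n
  Hence R(z) = (1 + 24/25z)/(1 − 1/25z).

Find x<0 with |R(x)|<1.
x=-1.11: |R|=0.0628
R=−1: 1+24/25x = −1+1/25x ⇒ -23/25x=2 ⇒ x=2/(-23/25)=-2.1739
Confirm numerically:
  x=-1.369: |R|=0.29793 <1
  x=-1.187: |R|=0.13320 <1
  x=-0.949: |R|=0.08571 <1
  x=-0.932: |R|=0.10150 <1
  x=-2.746: |R|=1.47423 >1
  x=-2.667: |R|=1.40991 >1
  x=-2.630: |R|=1.37966 >1
So |R|<1 on (-2.1739, 0).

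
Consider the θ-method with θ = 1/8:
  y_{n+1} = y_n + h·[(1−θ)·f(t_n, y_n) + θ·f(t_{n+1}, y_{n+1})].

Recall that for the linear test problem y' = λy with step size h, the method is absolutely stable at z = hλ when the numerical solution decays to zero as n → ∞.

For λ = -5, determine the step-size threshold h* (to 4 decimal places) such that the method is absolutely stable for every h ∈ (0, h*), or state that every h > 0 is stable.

With y'=λy (z=hλ):
  y_{n+1} = y_n + z·[7/8·y_n + 1/8·y_{n+1}] ⇒ (1 − 1/8z)y_{n+1} = (1 + 7/8z)y_n
  R(z) = (1 + 7/8z)/(1 − 1/8z).

Find x<0 with |R(x)|<1.
x=-1.47: |R|=0.2418
R=−1: 1+7/8x = −1+1/8x ⇒ -3/4x=2 ⇒ x=2/(-3/4)=-2.6667
Confirm numerically:
  x=-2.268: |R|=0.76704 <1
  x=-2.178: |R|=0.71193 <1
  x=-1.186: |R|=0.03288 <1
  x=-1.069: |R|=0.05701 <1
  x=-3.162: |R|=1.26626 >1
  x=-2.893: |R|=1.12467 >1
So |R|<1 on (-2.6667, 0).

(-2.6667,0); λ=-5 ⇒ h* = (8/3)/5 = 0.5333.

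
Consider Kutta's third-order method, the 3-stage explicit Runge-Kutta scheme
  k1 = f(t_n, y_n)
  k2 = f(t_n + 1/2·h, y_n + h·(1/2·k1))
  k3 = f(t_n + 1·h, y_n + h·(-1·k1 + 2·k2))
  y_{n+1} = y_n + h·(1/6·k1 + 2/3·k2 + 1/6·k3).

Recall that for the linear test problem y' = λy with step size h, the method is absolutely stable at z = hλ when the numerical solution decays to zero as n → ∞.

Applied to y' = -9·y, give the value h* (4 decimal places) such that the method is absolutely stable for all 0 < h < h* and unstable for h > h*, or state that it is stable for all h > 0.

On y'=λy, z=hλ:
  order 3, 3-stage ⇒ R(z)=1+z+z^2/2+z^3/6
  (e.g. R(-0.31)=0.73308, |R|=0.73308)

Find x<0 with |R(x)|<1.
x=-0.31: |R|=0.7331
|R(-2.41)|=0.8389 |R(-2.08)|=0.4166 |R(-1.55)|=0.0306
Bisect:
  x_lo=-2.9173 |R|=1.7999  x_hi=-0.1997 |R|=0.8189
  mid=-1.55850 |R|=0.02505 →hi
  mid=-2.23789 |R|=0.60176 →hi
  mid=-2.57758 |R|=1.10983 →lo
  mid=-2.40774 |R|=0.83549 →hi
  mid=-2.49266 |R|=0.96728 →hi
  mid=-2.53512 |R|=1.03717 →lo
  mid=-2.51389 |R|=1.00189 →lo
  mid=-2.50328 |R|=0.98450 →hi
  mid=-2.50858 |R|=0.99317 →hi
  ...
  [-2.51290,-2.51273] ⇒ x*=-2.5127
Interval (-2.5127, 0).

(-2.5127,0); λ=-9 ⇒ h* = 0.2792.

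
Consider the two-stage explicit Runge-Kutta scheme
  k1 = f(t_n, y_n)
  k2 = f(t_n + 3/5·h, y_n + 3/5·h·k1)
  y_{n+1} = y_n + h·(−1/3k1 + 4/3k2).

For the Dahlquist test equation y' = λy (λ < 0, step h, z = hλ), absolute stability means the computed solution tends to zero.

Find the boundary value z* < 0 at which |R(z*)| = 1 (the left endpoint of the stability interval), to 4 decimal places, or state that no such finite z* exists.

Test eqn y'=λy, z=hλ:
  k1=λy_n ⇒ h·k1=z·y_n;  k2=λ(1+3/5z)y_n ⇒ h·k2=z(1+3/5z)y_n
  y_{n+1}/y_n = 1 − 1/3z + 4/3z(1+3/5z) = 1 + z + 4/5z²
  so R(z) = 1 + z + 4/5z².

Need |R(x)|<1, x<0.
x=-1.32: |R|=1.0739
R=1: x+4/5x²=0 ⇒ x=−5/4=-1.2500; min R=1−1/(4·4/5)=0.6875>−1
Confirm numerically:
  x=-0.983: |R|=0.79003 <1
  x=-0.597: |R|=0.68813 <1
  x=-0.561: |R|=0.69078 <1
  x=-0.528: |R|=0.69503 <1
  x=-1.626: |R|=1.48910 >1
  x=-1.545: |R|=1.36462 >1
Stable set (-1.2500, 0).

z* = -1.2500.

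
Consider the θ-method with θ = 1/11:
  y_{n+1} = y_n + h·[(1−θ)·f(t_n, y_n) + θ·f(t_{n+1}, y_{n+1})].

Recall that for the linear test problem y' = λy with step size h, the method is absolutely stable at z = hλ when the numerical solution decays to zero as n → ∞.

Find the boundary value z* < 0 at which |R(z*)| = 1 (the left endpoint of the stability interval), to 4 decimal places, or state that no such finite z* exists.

z* = -2.4444.

Test eqn y'=λy, z=hλ:
  y_{n+1} = y_n + z·[10/11·y_n + 1/11·y_{n+1}] ⇒ (1 − 1/11z)y_{n+1} = (1 + 10/11z)y_n
  so R(z) = (1 + 10/11z)/(1 − 1/11z).

Need |R(x)|<1, x<0.
x=-0.4: |R|=0.6140
R=−1: 1+10/11x = −1+1/11x ⇒ -9/11x=2 ⇒ x=2/(-9/11)=-2.4444
Confirm numerically:
  x=-2.390: |R|=0.96341 <1
  x=-1.625: |R|=0.41584 <1
  x=-1.290: |R|=0.15460 <1
  x=-2.940: |R|=1.31994 >1
  x=-2.868: |R|=1.27488 >1
So |R|<1 on (-2.4444, 0).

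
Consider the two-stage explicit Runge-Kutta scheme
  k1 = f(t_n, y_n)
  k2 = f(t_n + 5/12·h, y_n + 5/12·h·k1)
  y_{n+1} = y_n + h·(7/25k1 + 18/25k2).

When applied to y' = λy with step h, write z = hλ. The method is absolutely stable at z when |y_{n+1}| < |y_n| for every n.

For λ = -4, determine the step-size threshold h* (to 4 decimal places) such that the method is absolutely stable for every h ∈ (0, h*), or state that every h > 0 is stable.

Test eqn y'=λy, z=hλ:
  k1=λy_n ⇒ h·k1=z·y_n;  k2=λ(1+5/12z)y_n ⇒ h·k2=z(1+5/12z)y_n
  y_{n+1}/y_n = 1 + 7/25z + 18/25z(1+5/12z) = 1 + z + 3/10z²
  R(z) = 1 + z + 3/10z².

Boundary: |R(x)|=1, x<0.
x=-0.4: |R|=0.6480
R=1: x+3/10x²=0 ⇒ x=−10/3=-3.3333; min R=1−1/(4·3/10)=0.1667>−1
Confirm numerically:
  x=-2.829: |R|=0.57197 <1
  x=-2.255: |R|=0.27051 <1
  x=-1.456: |R|=0.17998 <1
  x=-3.872: |R|=1.62572 >1
  x=-3.795: |R|=1.52561 >1
So |R|<1 on (-3.3333, 0).

(-3.3333,0); λ=-4 ⇒ h* = (10/3)/4 = 0.8333.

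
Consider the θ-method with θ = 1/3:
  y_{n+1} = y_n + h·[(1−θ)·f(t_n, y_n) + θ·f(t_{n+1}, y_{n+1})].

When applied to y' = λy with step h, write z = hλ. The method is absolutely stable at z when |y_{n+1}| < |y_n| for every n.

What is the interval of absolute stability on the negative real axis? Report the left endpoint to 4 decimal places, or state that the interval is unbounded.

Test eqn y'=λy, z=hλ:
  y_{n+1} = y_n + z·[2/3·y_n + 1/3·y_{n+1}] ⇒ (1 − 1/3z)y_{n+1} = (1 + 2/3z)y_n
  so R(z) = (1 + 2/3z)/(1 − 1/3z).

Boundary: |R(x)|=1, x<0.
x=-0.87: |R|=0.3256
R=−1: 1+2/3x = −1+1/3x ⇒ -1/3x=2 ⇒ x=2/(-1/3)=-6.0000
Confirm numerically:
  x=-5.897: |R|=0.98842 <1
  x=-5.506: |R|=0.94192 <1
  x=-5.422: |R|=0.93137 <1
  x=-6.523: |R|=1.05492 >1
  x=-6.266: |R|=1.02871 >1
  x=-6.169: |R|=1.01843 >1
Stable set (-6.0000, 0).

(-6.0000, 0).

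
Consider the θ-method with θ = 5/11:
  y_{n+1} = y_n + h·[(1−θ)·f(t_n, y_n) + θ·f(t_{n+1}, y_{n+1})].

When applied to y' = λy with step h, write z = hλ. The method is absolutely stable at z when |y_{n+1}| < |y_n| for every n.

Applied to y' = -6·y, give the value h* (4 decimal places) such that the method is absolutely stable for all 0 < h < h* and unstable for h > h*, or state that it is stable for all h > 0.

(-22.0000,0); λ=-6 ⇒ h* = (22)/6 = 3.6667.

With y'=λy (z=hλ):
  y_{n+1} = y_n + z·[6/11·y_n + 5/11·y_{n+1}] ⇒ (1 − 5/11z)y_{n+1} = (1 + 6/11z)y_n
  Hence R(z) = (1 + 6/11z)/(1 − 5/11z).

Need |R(x)|<1, x<0.
x=-1.19: |R|=0.2277
R=−1: 1+6/11x = −1+5/11x ⇒ -1/11x=2 ⇒ x=2/(-1/11)=-22.0000
Confirm numerically:
  x=-17.044: |R|=0.94849 <1
  x=-16.265: |R|=0.93788 <1
  x=-15.471: |R|=0.92610 <1
  x=-12.377: |R|=0.86797 <1
  x=-22.247: |R|=1.00202 >1
  x=-22.134: |R|=1.00110 >1
Stable set (-22.0000, 0).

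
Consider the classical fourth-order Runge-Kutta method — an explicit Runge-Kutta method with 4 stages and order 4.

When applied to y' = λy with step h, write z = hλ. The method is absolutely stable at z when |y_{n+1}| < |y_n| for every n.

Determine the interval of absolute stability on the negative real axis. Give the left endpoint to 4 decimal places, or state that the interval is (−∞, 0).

On y'=λy, z=hλ:
  order 4, 4-stage ⇒ R(z)=1+z+z^2/2+z^3/6+z^4/24
  (e.g. R(-0.83)=0.43893, |R|=0.43893)

Boundary: |R(x)|=1, x<0.
x=-0.83: |R|=0.4389
|R(-1.84)|=0.2921 |R(-0.83)|=0.4389 |R(-0.55)|=0.5773
Bisect:
  x_lo=-3.4133 |R|=2.4400  x_hi=-0.1268 |R|=0.8809
  mid=-1.77005 |R|=0.28121 →hi
  mid=-2.59169 |R|=0.74525 →hi
  mid=-3.00251 |R|=1.38004 →lo
  mid=-2.79710 |R|=1.01795 →lo
  mid=-2.69440 |R|=0.87139 →hi
  mid=-2.74575 |R|=0.94200 →hi
  mid=-2.77143 |R|=0.97929 →hi
  mid=-2.78427 |R|=0.99845 →hi
  mid=-2.79068 |R|=1.00816 →lo
  ...
  [-2.78547,-2.78527] ⇒ x*=-2.7853
Stable set (-2.7853, 0).

z∈(-2.7853,0).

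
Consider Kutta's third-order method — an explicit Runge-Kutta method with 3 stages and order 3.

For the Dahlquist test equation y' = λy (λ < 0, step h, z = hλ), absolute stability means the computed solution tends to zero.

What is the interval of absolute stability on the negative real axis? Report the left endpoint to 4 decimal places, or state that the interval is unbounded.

(-2.5127, 0).

With y'=λy (z=hλ):
  order 3, 3-stage ⇒ R(z)=1+z+z^2/2+z^3/6
  (e.g. R(-0.43)=0.64920, |R|=0.64920)

Boundary: |R(x)|=1, x<0.
x=-0.43: |R|=0.6492
|R(-2.19)|=0.5425 |R(-2.18)|=0.5305 |R(-1.6)|=0.0027
Bisect:
  x_lo=-3.0192 |R|=2.0483  x_hi=-0.1761 |R|=0.8385
  mid=-1.59764 |R|=0.00107 →hi
  mid=-2.30842 |R|=0.69420 →hi
  mid=-2.66380 |R|=1.26620 →lo
  mid=-2.48611 |R|=0.95674 →hi
  mid=-2.57496 |R|=1.10526 →lo
  mid=-2.53053 |R|=1.02949 →lo
  mid=-2.50832 |R|=0.99274 →hi
  ...
  [-2.51283,-2.51266] ⇒ x*=-2.5127
So |R|<1 on (-2.5127, 0).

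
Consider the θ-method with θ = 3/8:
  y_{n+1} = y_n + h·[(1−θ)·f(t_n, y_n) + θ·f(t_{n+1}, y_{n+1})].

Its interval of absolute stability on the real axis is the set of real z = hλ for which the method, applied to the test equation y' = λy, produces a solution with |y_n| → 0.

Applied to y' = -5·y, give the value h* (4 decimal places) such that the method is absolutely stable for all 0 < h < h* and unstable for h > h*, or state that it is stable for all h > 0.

(-8.0000,0); λ=-5 ⇒ h* = (8)/5 = 1.6000.

With y'=λy (z=hλ):
  y_{n+1} = y_n + z·[5/8·y_n + 3/8·y_{n+1}] ⇒ (1 − 3/8z)y_{n+1} = (1 + 5/8z)y_n
  ⇒ R(z) = (1 + 5/8z)/(1 − 3/8z).

Solve |R(x)|<1 on ℝ⁻.
x=-1.53: |R|=0.0278
R=−1: 1+5/8x = −1+3/8x ⇒ -1/4x=2 ⇒ x=2/(-1/4)=-8.0000
Confirm numerically:
  x=-7.576: |R|=0.97240 <1
  x=-5.942: |R|=0.84063 <1
  x=-4.107: |R|=0.61685 <1
  x=-8.312: |R|=1.01895 >1
  x=-8.152: |R|=1.00937 >1
Interval (-8.0000, 0).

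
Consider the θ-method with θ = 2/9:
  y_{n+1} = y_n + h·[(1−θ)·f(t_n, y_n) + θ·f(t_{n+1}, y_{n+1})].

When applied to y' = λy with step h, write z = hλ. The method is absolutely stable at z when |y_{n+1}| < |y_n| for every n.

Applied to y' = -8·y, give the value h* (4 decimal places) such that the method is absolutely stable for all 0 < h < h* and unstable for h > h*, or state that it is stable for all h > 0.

On y'=λy, z=hλ:
  y_{n+1} = y_n + z·[7/9·y_n + 2/9·y_{n+1}] ⇒ (1 − 2/9z)y_{n+1} = (1 + 7/9z)y_n
  Hence R(z) = (1 + 7/9z)/(1 − 2/9z).

Need |R(x)|<1, x<0.
x=-0.42: |R|=0.6159
R=−1: 1+7/9x = −1+2/9x ⇒ -5/9x=2 ⇒ x=2/(-5/9)=-3.6000
Confirm numerically:
  x=-2.756: |R|=0.70921 <1
  x=-2.617: |R|=0.65470 <1
  x=-1.810: |R|=0.29081 <1
  x=-3.797: |R|=1.05936 >1
  x=-3.695: |R|=1.02898 >1
So |R|<1 on (-3.6000, 0).

(-3.6000,0); λ=-8 ⇒ h* = (18/5)/8 = 0.4500.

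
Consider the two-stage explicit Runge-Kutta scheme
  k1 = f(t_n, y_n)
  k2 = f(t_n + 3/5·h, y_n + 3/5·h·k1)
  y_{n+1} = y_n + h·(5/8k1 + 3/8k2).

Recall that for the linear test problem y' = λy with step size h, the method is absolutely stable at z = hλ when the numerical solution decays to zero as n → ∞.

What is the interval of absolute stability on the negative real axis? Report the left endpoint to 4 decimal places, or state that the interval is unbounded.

z∈(-4.4444,0).

Set f=λy, z=hλ:
  k1=λy_n ⇒ h·k1=z·y_n;  k2=λ(1+3/5z)y_n ⇒ h·k2=z(1+3/5z)y_n
  y_{n+1}/y_n = 1 + 5/8z + 3/8z(1+3/5z) = 1 + z + 9/40z²
  so R(z) = 1 + z + 9/40z².

Find x<0 with |R(x)|<1.
x=-0.85: |R|=0.3126
R=1: x+9/40x²=0 ⇒ x=−40/9=-4.4444; min R=1−1/(4·9/40)=-0.1111>−1
Confirm numerically:
  x=-3.545: |R|=0.28258 <1
  x=-3.467: |R|=0.23752 <1
  x=-1.851: |R|=0.08010 <1
  x=-4.930: |R|=1.53860 >1
  x=-4.851: |R|=1.44375 >1
  x=-4.676: |R|=1.24362 >1
Interval (-4.4444, 0).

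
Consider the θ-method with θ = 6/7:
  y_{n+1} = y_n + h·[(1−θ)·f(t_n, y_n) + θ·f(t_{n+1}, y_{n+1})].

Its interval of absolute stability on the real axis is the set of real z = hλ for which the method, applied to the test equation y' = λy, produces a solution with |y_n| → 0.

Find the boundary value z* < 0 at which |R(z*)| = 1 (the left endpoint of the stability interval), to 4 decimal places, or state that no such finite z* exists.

On y'=λy, z=hλ:
  y_{n+1} = y_n + z·[1/7·y_n + 6/7·y_{n+1}] ⇒ (1 − 6/7z)y_{n+1} = (1 + 1/7z)y_n
  Hence R(z) = (1 + 1/7z)/(1 − 6/7z).

Need |R(x)|<1, x<0.
x=-1.56: |R|=0.3325
x=-2: |R|=0.2632
x=-10: |R|=0.0448
x=-100: |R|=0.1532
θ=6/7≥1/2 ⇒ |1+1/7x|<|1−6/7x| ∀x<0 ⇒ stable on all of ℝ⁻.

(−∞, 0) — no finite endpoint.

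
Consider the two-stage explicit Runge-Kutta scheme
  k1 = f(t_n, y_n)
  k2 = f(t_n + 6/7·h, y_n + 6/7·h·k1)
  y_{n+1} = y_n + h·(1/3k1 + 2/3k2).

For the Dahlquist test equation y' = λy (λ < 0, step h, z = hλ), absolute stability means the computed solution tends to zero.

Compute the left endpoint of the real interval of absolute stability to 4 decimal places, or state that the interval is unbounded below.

z* = -1.7500.

On y'=λy, z=hλ:
  k1=λy_n ⇒ h·k1=z·y_n;  k2=λ(1+6/7z)y_n ⇒ h·k2=z(1+6/7z)y_n
  y_{n+1}/y_n = 1 + 1/3z + 2/3z(1+6/7z) = 1 + z + 4/7z²
  R(z) = 1 + z + 4/7z².

Solve |R(x)|<1 on ℝ⁻.
x=-0.67: |R|=0.5865
R=1: x+4/7x²=0 ⇒ x=−7/4=-1.7500; min R=1−1/(4·4/7)=0.5625>−1
Confirm numerically:
  x=-1.234: |R|=0.63615 <1
  x=-1.202: |R|=0.62360 <1
  x=-1.002: |R|=0.57172 <1
  x=-0.947: |R|=0.56546 <1
  x=-2.315: |R|=1.74741 >1
  x=-2.090: |R|=1.40606 >1
  x=-1.899: |R|=1.16169 >1
So |R|<1 on (-1.7500, 0).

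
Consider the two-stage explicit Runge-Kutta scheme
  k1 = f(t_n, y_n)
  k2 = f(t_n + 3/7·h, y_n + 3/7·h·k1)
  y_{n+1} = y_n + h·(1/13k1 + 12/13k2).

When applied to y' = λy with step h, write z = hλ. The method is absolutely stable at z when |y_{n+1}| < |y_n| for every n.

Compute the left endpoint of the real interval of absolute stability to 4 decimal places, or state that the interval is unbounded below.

On y'=λy, z=hλ:
  k1=λy_n ⇒ h·k1=z·y_n;  k2=λ(1+3/7z)y_n ⇒ h·k2=z(1+3/7z)y_n
  y_{n+1}/y_n = 1 + 1/13z + 12/13z(1+3/7z) = 1 + z + 36/91z²
  ⇒ R(z) = 1 + z + 36/91z².

Find x<0 with |R(x)|<1.
x=-0.61: |R|=0.5372
R=1: x+36/91x²=0 ⇒ x=−91/36=-2.5278; min R=1−1/(4·36/91)=0.3681>−1
Confirm numerically:
  x=-1.845: |R|=0.50165 <1
  x=-1.119: |R|=0.37636 <1
  x=-1.113: |R|=0.37706 <1
  x=-1.022: |R|=0.39120 <1
  x=-2.967: |R|=1.51554 >1
  x=-2.692: |R|=1.17489 >1
Interval (-2.5278, 0).

z* = -2.5278.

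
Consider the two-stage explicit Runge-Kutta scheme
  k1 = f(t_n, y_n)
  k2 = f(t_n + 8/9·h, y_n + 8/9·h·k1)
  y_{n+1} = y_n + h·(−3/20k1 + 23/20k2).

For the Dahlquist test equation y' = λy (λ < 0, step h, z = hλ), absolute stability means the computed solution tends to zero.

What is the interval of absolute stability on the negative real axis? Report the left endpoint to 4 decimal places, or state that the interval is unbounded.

With y'=λy (z=hλ):
  k1=λy_n ⇒ h·k1=z·y_n;  k2=λ(1+8/9z)y_n ⇒ h·k2=z(1+8/9z)y_n
  y_{n+1}/y_n = 1 − 3/20z + 23/20z(1+8/9z) = 1 + z + 46/45z²
  R(z) = 1 + z + 46/45z².

Boundary: |R(x)|=1, x<0.
x=-1.26: |R|=1.3629
R=1: x+46/45x²=0 ⇒ x=−45/46=-0.9783; min R=1−1/(4·46/45)=0.7554>−1
Confirm numerically:
  x=-0.612: |R|=0.77087 <1
  x=-0.603: |R|=0.76869 <1
  x=-0.593: |R|=0.76646 <1
  x=-0.521: |R|=0.75647 <1
  x=-1.498: |R|=1.79587 >1
  x=-1.474: |R|=1.74696 >1
Interval (-0.9783, 0).

(-0.9783, 0).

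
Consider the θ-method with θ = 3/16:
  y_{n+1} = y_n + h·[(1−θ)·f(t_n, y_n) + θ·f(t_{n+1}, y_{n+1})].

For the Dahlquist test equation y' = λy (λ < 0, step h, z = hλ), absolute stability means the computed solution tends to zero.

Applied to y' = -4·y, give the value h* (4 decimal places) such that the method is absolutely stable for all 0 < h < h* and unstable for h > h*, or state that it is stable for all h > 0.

Test eqn y'=λy, z=hλ:
  y_{n+1} = y_n + z·[13/16·y_n + 3/16·y_{n+1}] ⇒ (1 − 3/16z)y_{n+1} = (1 + 13/16z)y_n
  Hence R(z) = (1 + 13/16z)/(1 − 3/16z).

Find x<0 with |R(x)|<1.
x=-1.5: |R|=0.1707
R=−1: 1+13/16x = −1+3/16x ⇒ -5/8x=2 ⇒ x=2/(-5/8)=-3.2000
Confirm numerically:
  x=-2.677: |R|=0.78236 <1
  x=-2.391: |R|=0.65089 <1
  x=-1.984: |R|=0.44606 <1
  x=-3.551: |R|=1.13169 >1
  x=-3.447: |R|=1.09377 >1
Stable set (-3.2000, 0).

(-3.2000,0); λ=-4 ⇒ h* = (16/5)/4 = 0.8000.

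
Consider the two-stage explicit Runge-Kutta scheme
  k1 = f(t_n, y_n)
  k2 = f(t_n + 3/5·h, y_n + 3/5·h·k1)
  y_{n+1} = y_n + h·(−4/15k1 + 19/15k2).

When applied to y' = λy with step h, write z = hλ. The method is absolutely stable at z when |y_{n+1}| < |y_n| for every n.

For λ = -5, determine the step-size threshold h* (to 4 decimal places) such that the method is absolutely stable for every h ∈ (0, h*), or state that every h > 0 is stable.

(-1.3158,0); λ=-5 ⇒ h* = (25/19)/5 = 0.2632.

With y'=λy (z=hλ):
  k1=λy_n ⇒ h·k1=z·y_n;  k2=λ(1+3/5z)y_n ⇒ h·k2=z(1+3/5z)y_n
  y_{n+1}/y_n = 1 − 4/15z + 19/15z(1+3/5z) = 1 + z + 19/25z²
  ⇒ R(z) = 1 + z + 19/25z².

Boundary: |R(x)|=1, x<0.
x=-1.08: |R|=0.8065
R=1: x+19/25x²=0 ⇒ x=−25/19=-1.3158; min R=1−1/(4·19/25)=0.6711>−1
Confirm numerically:
  x=-1.166: |R|=0.86726 <1
  x=-0.668: |R|=0.67113 <1
  x=-0.588: |R|=0.67477 <1
  x=-0.585: |R|=0.67509 <1
  x=-1.516: |R|=1.23067 >1
  x=-1.443: |R|=1.13951 >1
  x=-1.340: |R|=1.02466 >1
So |R|<1 on (-1.3158, 0).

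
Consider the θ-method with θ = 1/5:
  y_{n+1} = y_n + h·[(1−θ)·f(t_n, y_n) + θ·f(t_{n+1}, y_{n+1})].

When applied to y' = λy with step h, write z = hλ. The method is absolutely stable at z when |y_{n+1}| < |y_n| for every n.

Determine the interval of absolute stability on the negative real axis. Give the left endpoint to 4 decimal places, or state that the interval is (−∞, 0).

On y'=λy, z=hλ:
  y_{n+1} = y_n + z·[4/5·y_n + 1/5·y_{n+1}] ⇒ (1 − 1/5z)y_{n+1} = (1 + 4/5z)y_n
  Hence R(z) = (1 + 4/5z)/(1 − 1/5z).

Find x<0 with |R(x)|<1.
x=-0.67: |R|=0.4092
R=−1: 1+4/5x = −1+1/5x ⇒ -3/5x=2 ⇒ x=2/(-3/5)=-3.3333
Confirm numerically:
  x=-3.240: |R|=0.96602 <1
  x=-2.887: |R|=0.83023 <1
  x=-1.830: |R|=0.33968 <1
  x=-1.534: |R|=0.17386 <1
  x=-3.792: |R|=1.15651 >1
  x=-3.562: |R|=1.08012 >1
Stable set (-3.3333, 0).

z∈(-3.3333,0).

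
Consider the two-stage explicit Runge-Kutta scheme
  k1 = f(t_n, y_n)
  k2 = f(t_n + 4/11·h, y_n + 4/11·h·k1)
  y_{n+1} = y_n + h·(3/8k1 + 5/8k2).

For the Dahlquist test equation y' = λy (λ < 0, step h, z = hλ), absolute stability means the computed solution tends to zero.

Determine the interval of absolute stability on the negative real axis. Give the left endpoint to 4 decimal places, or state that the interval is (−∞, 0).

On y'=λy, z=hλ:
  k1=λy_n ⇒ h·k1=z·y_n;  k2=λ(1+4/11z)y_n ⇒ h·k2=z(1+4/11z)y_n
  y_{n+1}/y_n = 1 + 3/8z + 5/8z(1+4/11z) = 1 + z + 5/22z²
  ⇒ R(z) = 1 + z + 5/22z².

Solve |R(x)|<1 on ℝ⁻.
x=-1.11: |R|=0.1700
R=1: x+5/22x²=0 ⇒ x=−22/5=-4.4000; min R=1−1/(4·5/22)=-0.1000>−1
Confirm numerically:
  x=-3.777: |R|=0.46521 <1
  x=-3.504: |R|=0.28646 <1
  x=-3.314: |R|=0.18204 <1
  x=-2.578: |R|=0.06753 <1
  x=-4.737: |R|=1.36281 >1
  x=-4.607: |R|=1.21674 >1
Stable set (-4.4000, 0).

(-4.4000, 0).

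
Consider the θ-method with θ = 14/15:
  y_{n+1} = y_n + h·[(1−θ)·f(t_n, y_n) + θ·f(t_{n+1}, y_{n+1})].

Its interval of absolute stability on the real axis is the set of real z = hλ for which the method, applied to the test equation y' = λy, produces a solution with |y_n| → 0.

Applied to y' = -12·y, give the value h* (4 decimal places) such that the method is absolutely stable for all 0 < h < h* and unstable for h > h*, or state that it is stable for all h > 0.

interval (−∞, 0). Any h>0 works for λ=-12.

With y'=λy (z=hλ):
  y_{n+1} = y_n + z·[1/15·y_n + 14/15·y_{n+1}] ⇒ (1 − 14/15z)y_{n+1} = (1 + 1/15z)y_n
  R(z) = (1 + 1/15z)/(1 − 14/15z).

Boundary: |R(x)|=1, x<0.
x=-1.51: |R|=0.3733
x=-2: |R|=0.3023
x=-10: |R|=0.0323
x=-100: |R|=0.0601
θ=14/15≥1/2 ⇒ |1+1/15x|<|1−14/15x| ∀x<0 ⇒ stable on all of ℝ⁻.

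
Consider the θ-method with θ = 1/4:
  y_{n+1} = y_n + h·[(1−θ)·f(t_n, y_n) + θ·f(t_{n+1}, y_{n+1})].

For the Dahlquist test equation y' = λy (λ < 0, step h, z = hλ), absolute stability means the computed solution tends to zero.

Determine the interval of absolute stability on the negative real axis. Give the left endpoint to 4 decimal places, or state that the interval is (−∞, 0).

z∈(-4.0000,0).

Test eqn y'=λy, z=hλ:
  y_{n+1} = y_n + z·[3/4·y_n + 1/4·y_{n+1}] ⇒ (1 − 1/4z)y_{n+1} = (1 + 3/4z)y_n
  R(z) = (1 + 3/4z)/(1 − 1/4z).

Boundary: |R(x)|=1, x<0.
x=-1.45: |R|=0.0642
R=−1: 1+3/4x = −1+1/4x ⇒ -1/2x=2 ⇒ x=2/(-1/2)=-4.0000
Confirm numerically:
  x=-2.909: |R|=0.68418 <1
  x=-2.362: |R|=0.48507 <1
  x=-1.714: |R|=0.19986 <1
  x=-4.462: |R|=1.10919 >1
  x=-4.201: |R|=1.04902 >1
  x=-4.121: |R|=1.02980 >1
So |R|<1 on (-4.0000, 0).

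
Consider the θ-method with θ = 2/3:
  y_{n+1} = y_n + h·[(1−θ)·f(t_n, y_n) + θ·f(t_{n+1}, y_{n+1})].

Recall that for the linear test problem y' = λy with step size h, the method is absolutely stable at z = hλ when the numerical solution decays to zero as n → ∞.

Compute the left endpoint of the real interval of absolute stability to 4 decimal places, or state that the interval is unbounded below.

unbounded; (−∞, 0).

Test eqn y'=λy, z=hλ:
  y_{n+1} = y_n + z·[1/3·y_n + 2/3·y_{n+1}] ⇒ (1 − 2/3z)y_{n+1} = (1 + 1/3z)y_n
  so R(z) = (1 + 1/3z)/(1 − 2/3z).

Find x<0 with |R(x)|<1.
x=-0.77: |R|=0.4912
x=-2: |R|=0.1429
x=-10: |R|=0.3043
x=-100: |R|=0.4778
θ=2/3≥1/2 ⇒ |1+1/3x|<|1−2/3x| ∀x<0 ⇒ unbounded interval.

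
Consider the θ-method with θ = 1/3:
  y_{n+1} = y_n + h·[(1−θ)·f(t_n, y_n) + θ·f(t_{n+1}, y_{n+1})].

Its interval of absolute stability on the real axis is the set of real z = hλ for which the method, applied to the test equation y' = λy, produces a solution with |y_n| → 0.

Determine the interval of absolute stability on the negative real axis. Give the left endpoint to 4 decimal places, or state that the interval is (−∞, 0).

On y'=λy, z=hλ:
  y_{n+1} = y_n + z·[2/3·y_n + 1/3·y_{n+1}] ⇒ (1 − 1/3z)y_{n+1} = (1 + 2/3z)y_n
  ⇒ R(z) = (1 + 2/3z)/(1 − 1/3z).

Need |R(x)|<1, x<0.
x=-0.42: |R|=0.6316
R=−1: 1+2/3x = −1+1/3x ⇒ -1/3x=2 ⇒ x=2/(-1/3)=-6.0000
Confirm numerically:
  x=-5.208: |R|=0.90351 <1
  x=-5.191: |R|=0.90123 <1
  x=-4.154: |R|=0.74196 <1
  x=-6.533: |R|=1.05591 >1
  x=-6.483: |R|=1.05093 >1
  x=-6.194: |R|=1.02110 >1
Interval (-6.0000, 0).

z∈(-6.0000,0).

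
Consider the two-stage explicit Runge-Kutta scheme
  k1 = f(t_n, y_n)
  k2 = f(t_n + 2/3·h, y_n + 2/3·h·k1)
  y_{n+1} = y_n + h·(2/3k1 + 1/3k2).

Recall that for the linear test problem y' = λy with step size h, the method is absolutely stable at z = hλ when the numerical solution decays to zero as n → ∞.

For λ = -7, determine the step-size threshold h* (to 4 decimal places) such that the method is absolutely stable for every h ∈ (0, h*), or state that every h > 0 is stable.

(-4.5000,0); λ=-7 ⇒ h* = (9/2)/7 = 0.6429.

With y'=λy (z=hλ):
  k1=λy_n ⇒ h·k1=z·y_n;  k2=λ(1+2/3z)y_n ⇒ h·k2=z(1+2/3z)y_n
  y_{n+1}/y_n = 1 + 2/3z + 1/3z(1+2/3z) = 1 + z + 2/9z²
  Hence R(z) = 1 + z + 2/9z².

Find x<0 with |R(x)|<1.
x=-1.27: |R|=0.0884
R=1: x+2/9x²=0 ⇒ x=−9/2=-4.5000; min R=1−1/(4·2/9)=-0.1250>−1
Confirm numerically:
  x=-3.004: |R|=0.00134 <1
  x=-2.659: |R|=0.08783 <1
  x=-2.580: |R|=0.10080 <1
  x=-5.063: |R|=1.63344 >1
  x=-4.966: |R|=1.51426 >1
Interval (-4.5000, 0).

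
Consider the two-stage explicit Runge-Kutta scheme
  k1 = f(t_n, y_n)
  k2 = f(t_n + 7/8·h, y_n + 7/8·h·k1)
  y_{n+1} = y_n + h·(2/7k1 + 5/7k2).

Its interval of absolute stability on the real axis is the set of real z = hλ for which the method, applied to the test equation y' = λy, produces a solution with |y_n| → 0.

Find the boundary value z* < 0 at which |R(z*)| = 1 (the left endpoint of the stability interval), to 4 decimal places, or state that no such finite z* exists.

Set f=λy, z=hλ:
  k1=λy_n ⇒ h·k1=z·y_n;  k2=λ(1+7/8z)y_n ⇒ h·k2=z(1+7/8z)y_n
  y_{n+1}/y_n = 1 + 2/7z + 5/7z(1+7/8z) = 1 + z + 5/8z²
  Hence R(z) = 1 + z + 5/8z².

Boundary: |R(x)|=1, x<0.
x=-0.42: |R|=0.6903
R=1: x+5/8x²=0 ⇒ x=−8/5=-1.6000; min R=1−1/(4·5/8)=0.6000>−1
Confirm numerically:
  x=-1.503: |R|=0.90888 <1
  x=-1.164: |R|=0.68281 <1
  x=-0.918: |R|=0.60870 <1
  x=-0.790: |R|=0.60006 <1
  x=-1.753: |R|=1.16763 >1
  x=-1.748: |R|=1.16169 >1
Interval (-1.6000, 0).

left endpoint -1.6000.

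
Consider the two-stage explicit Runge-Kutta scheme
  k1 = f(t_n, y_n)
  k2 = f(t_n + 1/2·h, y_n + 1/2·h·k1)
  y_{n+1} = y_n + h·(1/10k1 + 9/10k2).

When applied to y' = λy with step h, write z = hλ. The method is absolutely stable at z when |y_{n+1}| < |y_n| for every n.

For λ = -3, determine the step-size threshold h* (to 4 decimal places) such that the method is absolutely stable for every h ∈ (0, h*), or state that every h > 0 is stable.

(-2.2222,0); λ=-3 ⇒ h* = (20/9)/3 = 0.7407.

With y'=λy (z=hλ):
  k1=λy_n ⇒ h·k1=z·y_n;  k2=λ(1+1/2z)y_n ⇒ h·k2=z(1+1/2z)y_n
  y_{n+1}/y_n = 1 + 1/10z + 9/10z(1+1/2z) = 1 + z + 9/20z²
  R(z) = 1 + z + 9/20z².

Solve |R(x)|<1 on ℝ⁻.
x=-1.41: |R|=0.4846
R=1: x+9/20x²=0 ⇒ x=−20/9=-2.2222; min R=1−1/(4·9/20)=0.4444>−1
Confirm numerically:
  x=-1.906: |R|=0.72878 <1
  x=-1.544: |R|=0.52877 <1
  x=-1.248: |R|=0.45288 <1
  x=-0.987: |R|=0.45138 <1
  x=-2.594: |R|=1.43398 >1
  x=-2.266: |R|=1.04464 >1
So |R|<1 on (-2.2222, 0).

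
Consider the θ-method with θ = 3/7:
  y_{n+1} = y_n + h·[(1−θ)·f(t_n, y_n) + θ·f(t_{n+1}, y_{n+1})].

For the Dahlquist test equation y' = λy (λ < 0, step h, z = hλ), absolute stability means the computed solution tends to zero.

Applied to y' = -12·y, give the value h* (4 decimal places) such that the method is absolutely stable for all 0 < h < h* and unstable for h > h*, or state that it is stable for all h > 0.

(-14.0000,0); λ=-12 ⇒ h* = (14)/12 = 1.1667.

On y'=λy, z=hλ:
  y_{n+1} = y_n + z·[4/7·y_n + 3/7·y_{n+1}] ⇒ (1 − 3/7z)y_{n+1} = (1 + 4/7z)y_n
  Hence R(z) = (1 + 4/7z)/(1 − 3/7z).

Need |R(x)|<1, x<0.
x=-1.41: |R|=0.1211
R=−1: 1+4/7x = −1+3/7x ⇒ -1/7x=2 ⇒ x=2/(-1/7)=-14.0000
Confirm numerically:
  x=-12.040: |R|=0.95455 <1
  x=-9.645: |R|=0.87881 <1
  x=-9.344: |R|=0.86709 <1
  x=-6.345: |R|=0.70597 <1
  x=-14.580: |R|=1.01143 >1
  x=-14.296: |R|=1.00593 >1
Stable set (-14.0000, 0).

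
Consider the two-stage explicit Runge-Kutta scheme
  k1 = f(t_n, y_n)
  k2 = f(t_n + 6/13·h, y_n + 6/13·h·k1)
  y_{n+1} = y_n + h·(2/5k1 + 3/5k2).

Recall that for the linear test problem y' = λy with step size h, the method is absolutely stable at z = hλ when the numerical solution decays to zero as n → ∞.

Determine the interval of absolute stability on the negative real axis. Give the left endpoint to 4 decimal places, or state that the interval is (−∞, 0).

z∈(-3.6111,0).

Test eqn y'=λy, z=hλ:
  k1=λy_n ⇒ h·k1=z·y_n;  k2=λ(1+6/13z)y_n ⇒ h·k2=z(1+6/13z)y_n
  y_{n+1}/y_n = 1 + 2/5z + 3/5z(1+6/13z) = 1 + z + 18/65z²
  R(z) = 1 + z + 18/65z².

Need |R(x)|<1, x<0.
x=-1.35: |R|=0.1547
R=1: x+18/65x²=0 ⇒ x=−65/18=-3.6111; min R=1−1/(4·18/65)=0.0972>−1
Confirm numerically:
  x=-3.488: |R|=0.88109 <1
  x=-1.674: |R|=0.10201 <1
  x=-1.628: |R|=0.10595 <1
  x=-1.522: |R|=0.11949 <1
  x=-4.099: |R|=1.55381 >1
  x=-4.041: |R|=1.48107 >1
So |R|<1 on (-3.6111, 0).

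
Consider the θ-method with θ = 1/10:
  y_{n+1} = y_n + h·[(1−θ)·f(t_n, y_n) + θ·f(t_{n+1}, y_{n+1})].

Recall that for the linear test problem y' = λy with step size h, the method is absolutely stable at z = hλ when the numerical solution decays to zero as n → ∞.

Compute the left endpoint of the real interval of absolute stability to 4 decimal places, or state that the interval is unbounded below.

z* = -2.5000.

Test eqn y'=λy, z=hλ:
  y_{n+1} = y_n + z·[9/10·y_n + 1/10·y_{n+1}] ⇒ (1 − 1/10z)y_{n+1} = (1 + 9/10z)y_n
  R(z) = (1 + 9/10z)/(1 − 1/10z).

Find x<0 with |R(x)|<1.
x=-0.51: |R|=0.5147
R=−1: 1+9/10x = −1+1/10x ⇒ -4/5x=2 ⇒ x=2/(-4/5)=-2.5000
Confirm numerically:
  x=-2.363: |R|=0.91135 <1
  x=-2.161: |R|=0.77699 <1
  x=-1.725: |R|=0.47122 <1
  x=-1.292: |R|=0.14417 <1
  x=-2.952: |R|=1.27918 >1
  x=-2.804: |R|=1.18994 >1
So |R|<1 on (-2.5000, 0).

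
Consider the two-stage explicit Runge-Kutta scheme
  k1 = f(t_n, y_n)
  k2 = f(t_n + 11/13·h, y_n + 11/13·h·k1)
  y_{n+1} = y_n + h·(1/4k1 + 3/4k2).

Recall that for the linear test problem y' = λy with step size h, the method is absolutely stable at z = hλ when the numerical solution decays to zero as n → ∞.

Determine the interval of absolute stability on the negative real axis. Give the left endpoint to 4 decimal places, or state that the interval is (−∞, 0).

Test eqn y'=λy, z=hλ:
  k1=λy_n ⇒ h·k1=z·y_n;  k2=λ(1+11/13z)y_n ⇒ h·k2=z(1+11/13z)y_n
  y_{n+1}/y_n = 1 + 1/4z + 3/4z(1+11/13z) = 1 + z + 33/52z²
  so R(z) = 1 + z + 33/52z².

Need |R(x)|<1, x<0.
x=-1.26: |R|=0.7475
R=1: x+33/52x²=0 ⇒ x=−52/33=-1.5758; min R=1−1/(4·33/52)=0.6061>−1
Confirm numerically:
  x=-1.403: |R|=0.84618 <1
  x=-1.365: |R|=0.81743 <1
  x=-0.902: |R|=0.61433 <1
  x=-0.685: |R|=0.61278 <1
  x=-1.978: |R|=1.50492 >1
  x=-1.888: |R|=1.37411 >1
  x=-1.816: |R|=1.27687 >1
Stable set (-1.5758, 0).

z∈(-1.5758,0).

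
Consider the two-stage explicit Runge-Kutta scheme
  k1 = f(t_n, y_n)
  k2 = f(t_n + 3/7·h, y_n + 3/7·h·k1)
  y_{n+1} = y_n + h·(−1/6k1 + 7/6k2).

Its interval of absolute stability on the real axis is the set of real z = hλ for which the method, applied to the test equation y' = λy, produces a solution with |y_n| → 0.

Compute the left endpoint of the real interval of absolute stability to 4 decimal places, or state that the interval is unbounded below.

Test eqn y'=λy, z=hλ:
  k1=λy_n ⇒ h·k1=z·y_n;  k2=λ(1+3/7z)y_n ⇒ h·k2=z(1+3/7z)y_n
  y_{n+1}/y_n = 1 − 1/6z + 7/6z(1+3/7z) = 1 + z + 1/2z²
  ⇒ R(z) = 1 + z + 1/2z².

Find x<0 with |R(x)|<1.
x=-0.57: |R|=0.5924
R=1: x+1/2x²=0 ⇒ x=−2=-2.0000; min R=1−1/(4·1/2)=0.5000>−1
Confirm numerically:
  x=-1.781: |R|=0.80498 <1
  x=-1.366: |R|=0.56698 <1
  x=-1.269: |R|=0.53618 <1
  x=-1.178: |R|=0.51584 <1
  x=-2.519: |R|=1.65368 >1
  x=-2.498: |R|=1.62200 >1
So |R|<1 on (-2.0000, 0).

left endpoint -2.0000.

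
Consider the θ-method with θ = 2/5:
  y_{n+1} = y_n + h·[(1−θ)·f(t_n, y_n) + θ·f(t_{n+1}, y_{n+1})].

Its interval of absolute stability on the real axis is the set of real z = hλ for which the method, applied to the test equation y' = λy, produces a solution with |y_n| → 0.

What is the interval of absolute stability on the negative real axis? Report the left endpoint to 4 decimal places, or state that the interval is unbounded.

Test eqn y'=λy, z=hλ:
  y_{n+1} = y_n + z·[3/5·y_n + 2/5·y_{n+1}] ⇒ (1 − 2/5z)y_{n+1} = (1 + 3/5z)y_n
  ⇒ R(z) = (1 + 3/5z)/(1 − 2/5z).

Need |R(x)|<1, x<0.
x=-1.02: |R|=0.2756
R=−1: 1+3/5x = −1+2/5x ⇒ -1/5x=2 ⇒ x=2/(-1/5)=-10.0000
Confirm numerically:
  x=-7.528: |R|=0.87675 <1
  x=-7.166: |R|=0.85340 <1
  x=-5.481: |R|=0.71689 <1
  x=-5.411: |R|=0.70996 <1
  x=-10.385: |R|=1.01494 >1
  x=-10.175: |R|=1.00690 >1
  x=-10.142: |R|=1.00562 >1
Interval (-10.0000, 0).

z∈(-10.0000,0).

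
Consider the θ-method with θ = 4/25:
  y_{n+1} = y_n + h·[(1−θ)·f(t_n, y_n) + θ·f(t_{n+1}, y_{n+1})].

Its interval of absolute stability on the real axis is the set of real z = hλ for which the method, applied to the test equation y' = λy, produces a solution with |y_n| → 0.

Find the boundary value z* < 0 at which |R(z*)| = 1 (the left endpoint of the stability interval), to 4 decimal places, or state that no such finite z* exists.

z* = -2.9412.

Test eqn y'=λy, z=hλ:
  y_{n+1} = y_n + z·[21/25·y_n + 4/25·y_{n+1}] ⇒ (1 − 4/25z)y_{n+1} = (1 + 21/25z)y_n
  ⇒ R(z) = (1 + 21/25z)/(1 − 4/25z).

Need |R(x)|<1, x<0.
x=-1.07: |R|=0.0864
R=−1: 1+21/25x = −1+4/25x ⇒ -17/25x=2 ⇒ x=2/(-17/25)=-2.9412
Confirm numerically:
  x=-2.242: |R|=0.65008 <1
  x=-2.140: |R|=0.59416 <1
  x=-1.368: |R|=0.12234 <1
  x=-1.310: |R|=0.08300 <1
  x=-3.212: |R|=1.12164 >1
  x=-3.123: |R|=1.08244 >1
So |R|<1 on (-2.9412, 0).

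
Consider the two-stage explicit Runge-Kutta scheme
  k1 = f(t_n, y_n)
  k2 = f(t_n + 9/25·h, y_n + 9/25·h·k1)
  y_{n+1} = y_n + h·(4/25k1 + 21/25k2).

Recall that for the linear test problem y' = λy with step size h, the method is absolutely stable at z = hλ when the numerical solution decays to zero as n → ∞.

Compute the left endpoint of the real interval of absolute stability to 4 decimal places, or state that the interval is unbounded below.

Test eqn y'=λy, z=hλ:
  k1=λy_n ⇒ h·k1=z·y_n;  k2=λ(1+9/25z)y_n ⇒ h·k2=z(1+9/25z)y_n
  y_{n+1}/y_n = 1 + 4/25z + 21/25z(1+9/25z) = 1 + z + 189/625z²
  Hence R(z) = 1 + z + 189/625z².

Find x<0 with |R(x)|<1.
x=-0.78: |R|=0.4040
R=1: x+189/625x²=0 ⇒ x=−625/189=-3.3069; min R=1−1/(4·189/625)=0.1733>−1
Confirm numerically:
  x=-3.208: |R|=0.90408 <1
  x=-1.870: |R|=0.18746 <1
  x=-1.536: |R|=0.17745 <1
  x=-3.686: |R|=1.42259 >1
  x=-3.619: |R|=1.34158 >1
Stable set (-3.3069, 0).

left endpoint -3.3069.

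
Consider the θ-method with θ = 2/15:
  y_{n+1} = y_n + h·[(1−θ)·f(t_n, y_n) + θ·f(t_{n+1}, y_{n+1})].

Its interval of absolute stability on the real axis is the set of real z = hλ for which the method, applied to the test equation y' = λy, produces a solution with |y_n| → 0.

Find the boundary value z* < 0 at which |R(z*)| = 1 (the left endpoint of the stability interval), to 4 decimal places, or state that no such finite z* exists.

Test eqn y'=λy, z=hλ:
  y_{n+1} = y_n + z·[13/15·y_n + 2/15·y_{n+1}] ⇒ (1 − 2/15z)y_{n+1} = (1 + 13/15z)y_n
  Hence R(z) = (1 + 13/15z)/(1 − 2/15z).

Find x<0 with |R(x)|<1.
x=-0.83: |R|=0.2527
R=−1: 1+13/15x = −1+2/15x ⇒ -11/15x=2 ⇒ x=2/(-11/15)=-2.7273
Confirm numerically:
  x=-2.598: |R|=0.92959 <1
  x=-2.409: |R|=0.82334 <1
  x=-1.717: |R|=0.39715 <1
  x=-3.317: |R|=1.29985 >1
  x=-2.894: |R|=1.08822 >1
  x=-2.815: |R|=1.04678 >1
Interval (-2.7273, 0).

z* = -2.7273.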